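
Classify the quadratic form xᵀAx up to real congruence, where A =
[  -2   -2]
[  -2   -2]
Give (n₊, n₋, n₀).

Answer: (0, 1, 1)

Derivation:
step 0: pivot -2 → sign −
step 1: row/col 1 already zero → sign 0
signature = (0, 1, 1)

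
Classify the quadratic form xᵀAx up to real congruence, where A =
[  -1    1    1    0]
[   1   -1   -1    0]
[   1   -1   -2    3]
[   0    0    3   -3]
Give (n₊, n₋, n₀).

Answer: (1, 2, 1)

Derivation:
step 0: pivot -1 → sign −
step 1: pivot -1 → sign −
step 2: pivot 6 → sign +
step 3: row/col 3 already zero → sign 0
signature = (1, 2, 1)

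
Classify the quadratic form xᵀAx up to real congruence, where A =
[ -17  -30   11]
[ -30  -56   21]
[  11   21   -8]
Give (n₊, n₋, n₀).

step 0: pivot -17 → sign −
step 1: pivot -52/17 → sign −
step 2: pivot -3/52 → sign −
signature = (0, 3, 0)

Answer: (0, 3, 0)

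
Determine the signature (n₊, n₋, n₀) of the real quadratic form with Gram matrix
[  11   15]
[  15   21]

step 0: pivot 11 → sign +
step 1: pivot 6/11 → sign +
signature = (2, 0, 0)

Answer: (2, 0, 0)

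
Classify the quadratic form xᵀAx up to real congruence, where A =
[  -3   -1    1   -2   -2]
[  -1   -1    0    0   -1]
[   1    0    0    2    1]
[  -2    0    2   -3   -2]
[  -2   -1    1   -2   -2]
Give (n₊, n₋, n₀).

Answer: (2, 3, 0)

Derivation:
step 0: pivot -3 → sign −
step 1: pivot -2/3 → sign −
step 2: pivot 1/2 → sign +
step 3: pivot -3 → sign −
step 4: pivot 1/3 → sign +
signature = (2, 3, 0)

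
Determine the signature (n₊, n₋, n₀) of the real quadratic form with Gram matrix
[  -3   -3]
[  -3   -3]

Answer: (0, 1, 1)

Derivation:
step 0: pivot -3 → sign −
step 1: row/col 1 already zero → sign 0
signature = (0, 1, 1)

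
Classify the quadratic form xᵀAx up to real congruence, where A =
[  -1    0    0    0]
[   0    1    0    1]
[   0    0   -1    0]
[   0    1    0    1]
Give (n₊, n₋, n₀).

step 0: pivot -1 → sign −
step 1: pivot 1 → sign +
step 2: pivot -1 → sign −
step 3: row/col 3 already zero → sign 0
signature = (1, 2, 1)

Answer: (1, 2, 1)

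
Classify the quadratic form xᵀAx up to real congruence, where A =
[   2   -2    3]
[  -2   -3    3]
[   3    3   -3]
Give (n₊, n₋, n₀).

step 0: pivot 2 → sign +
step 1: pivot -5 → sign −
step 2: pivot -3/10 → sign −
signature = (1, 2, 0)

Answer: (1, 2, 0)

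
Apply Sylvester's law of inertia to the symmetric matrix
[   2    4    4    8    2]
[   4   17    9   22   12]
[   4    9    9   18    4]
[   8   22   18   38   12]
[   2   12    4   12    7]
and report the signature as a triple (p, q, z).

Answer: (3, 1, 1)

Derivation:
step 0: pivot 2 → sign +
step 1: pivot 9 → sign +
step 2: pivot 8/9 → sign +
step 3: pivot -3 → sign −
step 4: row/col 4 already zero → sign 0
signature = (3, 1, 1)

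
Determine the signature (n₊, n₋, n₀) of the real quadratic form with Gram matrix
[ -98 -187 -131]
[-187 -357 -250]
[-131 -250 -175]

step 0: pivot -98 → sign −
step 1: pivot -17/98 → sign −
step 2: pivot 2/17 → sign +
signature = (1, 2, 0)

Answer: (1, 2, 0)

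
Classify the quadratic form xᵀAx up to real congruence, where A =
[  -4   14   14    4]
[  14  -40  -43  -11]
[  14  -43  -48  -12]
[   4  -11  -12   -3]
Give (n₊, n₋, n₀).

Answer: (1, 2, 1)

Derivation:
step 0: pivot -4 → sign −
step 1: pivot 9 → sign +
step 2: pivot -3 → sign −
step 3: row/col 3 already zero → sign 0
signature = (1, 2, 1)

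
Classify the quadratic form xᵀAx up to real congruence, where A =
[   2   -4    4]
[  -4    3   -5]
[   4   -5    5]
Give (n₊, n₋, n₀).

Answer: (1, 2, 0)

Derivation:
step 0: pivot 2 → sign +
step 1: pivot -5 → sign −
step 2: pivot -6/5 → sign −
signature = (1, 2, 0)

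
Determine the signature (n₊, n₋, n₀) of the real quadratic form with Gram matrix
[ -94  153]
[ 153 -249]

Answer: (1, 1, 0)

Derivation:
step 0: pivot -94 → sign −
step 1: pivot 3/94 → sign +
signature = (1, 1, 0)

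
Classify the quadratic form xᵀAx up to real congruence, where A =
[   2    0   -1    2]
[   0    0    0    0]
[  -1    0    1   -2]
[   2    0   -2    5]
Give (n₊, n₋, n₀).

Answer: (3, 0, 1)

Derivation:
step 0: pivot 2 → sign +
step 1: pivot 1/2 → sign +
step 2: pivot 1 → sign +
step 3: row/col 3 already zero → sign 0
signature = (3, 0, 1)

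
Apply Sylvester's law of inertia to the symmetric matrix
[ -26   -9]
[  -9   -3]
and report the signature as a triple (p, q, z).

step 0: pivot -26 → sign −
step 1: pivot 3/26 → sign +
signature = (1, 1, 0)

Answer: (1, 1, 0)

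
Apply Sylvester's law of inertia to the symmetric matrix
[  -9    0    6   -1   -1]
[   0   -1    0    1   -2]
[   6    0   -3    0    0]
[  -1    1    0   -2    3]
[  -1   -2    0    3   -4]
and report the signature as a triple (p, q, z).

Answer: (1, 3, 1)

Derivation:
step 0: pivot -9 → sign −
step 1: pivot -1 → sign −
step 2: pivot 1 → sign +
step 3: pivot -4/3 → sign −
step 4: row/col 4 already zero → sign 0
signature = (1, 3, 1)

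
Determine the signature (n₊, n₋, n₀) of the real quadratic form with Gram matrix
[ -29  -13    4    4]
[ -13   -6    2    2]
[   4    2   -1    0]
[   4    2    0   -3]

Answer: (1, 3, 0)

Derivation:
step 0: pivot -29 → sign −
step 1: pivot -5/29 → sign −
step 2: pivot -1/5 → sign −
step 3: pivot 1 → sign +
signature = (1, 3, 0)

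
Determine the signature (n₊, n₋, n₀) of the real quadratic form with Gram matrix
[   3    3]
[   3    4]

Answer: (2, 0, 0)

Derivation:
step 0: pivot 3 → sign +
step 1: pivot 1 → sign +
signature = (2, 0, 0)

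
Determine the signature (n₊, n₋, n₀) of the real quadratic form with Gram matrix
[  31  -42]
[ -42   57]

Answer: (2, 0, 0)

Derivation:
step 0: pivot 31 → sign +
step 1: pivot 3/31 → sign +
signature = (2, 0, 0)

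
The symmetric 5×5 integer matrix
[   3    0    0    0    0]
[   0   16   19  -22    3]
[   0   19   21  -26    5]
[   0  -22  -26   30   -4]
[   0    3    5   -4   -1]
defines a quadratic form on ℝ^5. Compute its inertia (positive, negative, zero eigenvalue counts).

Answer: (2, 2, 1)

Derivation:
step 0: pivot 3 → sign +
step 1: pivot 16 → sign +
step 2: pivot -25/16 → sign −
step 3: pivot -6/25 → sign −
step 4: row/col 4 already zero → sign 0
signature = (2, 2, 1)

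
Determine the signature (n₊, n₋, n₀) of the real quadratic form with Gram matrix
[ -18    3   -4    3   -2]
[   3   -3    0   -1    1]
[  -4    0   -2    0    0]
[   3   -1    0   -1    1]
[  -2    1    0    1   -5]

step 0: pivot -18 → sign −
step 1: pivot -5/2 → sign −
step 2: pivot -14/15 → sign −
step 3: pivot -2/21 → sign −
step 4: pivot -3 → sign −
signature = (0, 5, 0)

Answer: (0, 5, 0)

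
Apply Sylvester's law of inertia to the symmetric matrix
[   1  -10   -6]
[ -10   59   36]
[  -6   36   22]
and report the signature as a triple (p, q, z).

Answer: (2, 1, 0)

Derivation:
step 0: pivot 1 → sign +
step 1: pivot -41 → sign −
step 2: pivot 2/41 → sign +
signature = (2, 1, 0)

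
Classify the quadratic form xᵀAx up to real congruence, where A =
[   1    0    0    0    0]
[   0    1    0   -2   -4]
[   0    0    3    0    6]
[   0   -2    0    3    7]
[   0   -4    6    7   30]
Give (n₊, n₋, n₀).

Answer: (4, 1, 0)

Derivation:
step 0: pivot 1 → sign +
step 1: pivot 1 → sign +
step 2: pivot 3 → sign +
step 3: pivot -1 → sign −
step 4: pivot 3 → sign +
signature = (4, 1, 0)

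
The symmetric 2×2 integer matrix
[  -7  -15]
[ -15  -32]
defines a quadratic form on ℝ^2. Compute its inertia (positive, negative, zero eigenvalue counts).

step 0: pivot -7 → sign −
step 1: pivot 1/7 → sign +
signature = (1, 1, 0)

Answer: (1, 1, 0)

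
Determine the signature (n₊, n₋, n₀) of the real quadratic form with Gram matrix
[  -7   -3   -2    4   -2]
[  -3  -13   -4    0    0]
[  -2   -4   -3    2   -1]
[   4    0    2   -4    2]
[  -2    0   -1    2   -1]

step 0: pivot -7 → sign −
step 1: pivot -82/7 → sign −
step 2: pivot -65/41 → sign −
step 3: pivot -24/65 → sign −
step 4: row/col 4 already zero → sign 0
signature = (0, 4, 1)

Answer: (0, 4, 1)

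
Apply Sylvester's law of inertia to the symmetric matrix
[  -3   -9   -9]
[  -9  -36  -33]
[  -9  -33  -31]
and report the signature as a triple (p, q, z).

step 0: pivot -3 → sign −
step 1: pivot -9 → sign −
step 2: row/col 2 already zero → sign 0
signature = (0, 2, 1)

Answer: (0, 2, 1)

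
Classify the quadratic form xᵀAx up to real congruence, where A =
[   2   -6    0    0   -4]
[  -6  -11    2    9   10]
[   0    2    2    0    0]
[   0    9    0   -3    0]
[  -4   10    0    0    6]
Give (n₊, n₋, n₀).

step 0: pivot 2 → sign +
step 1: pivot -29 → sign −
step 2: pivot 62/29 → sign +
step 3: pivot -12/31 → sign −
step 4: pivot -1 → sign −
signature = (2, 3, 0)

Answer: (2, 3, 0)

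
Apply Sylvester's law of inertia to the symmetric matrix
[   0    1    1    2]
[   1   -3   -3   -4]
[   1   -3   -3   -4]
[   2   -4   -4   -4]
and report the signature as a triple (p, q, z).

step 0: pivot -3 → sign −
step 1: pivot 1/3 → sign +
step 2: row/col 2 already zero → sign 0
step 3: row/col 3 already zero → sign 0
signature = (1, 1, 2)

Answer: (1, 1, 2)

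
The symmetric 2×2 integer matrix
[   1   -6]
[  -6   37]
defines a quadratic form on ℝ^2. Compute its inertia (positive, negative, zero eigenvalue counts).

step 0: pivot 1 → sign +
step 1: pivot 1 → sign +
signature = (2, 0, 0)

Answer: (2, 0, 0)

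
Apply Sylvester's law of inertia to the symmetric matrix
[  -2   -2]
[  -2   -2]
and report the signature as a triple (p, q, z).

Answer: (0, 1, 1)

Derivation:
step 0: pivot -2 → sign −
step 1: row/col 1 already zero → sign 0
signature = (0, 1, 1)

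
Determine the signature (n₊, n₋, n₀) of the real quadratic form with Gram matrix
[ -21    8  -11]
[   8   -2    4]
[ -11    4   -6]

Answer: (1, 2, 0)

Derivation:
step 0: pivot -21 → sign −
step 1: pivot 22/21 → sign +
step 2: pivot -3/11 → sign −
signature = (1, 2, 0)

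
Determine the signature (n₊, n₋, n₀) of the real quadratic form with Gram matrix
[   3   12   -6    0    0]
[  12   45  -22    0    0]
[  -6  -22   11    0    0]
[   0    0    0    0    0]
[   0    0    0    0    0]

step 0: pivot 3 → sign +
step 1: pivot -3 → sign −
step 2: pivot 1/3 → sign +
step 3: row/col 3 already zero → sign 0
step 4: row/col 4 already zero → sign 0
signature = (2, 1, 2)

Answer: (2, 1, 2)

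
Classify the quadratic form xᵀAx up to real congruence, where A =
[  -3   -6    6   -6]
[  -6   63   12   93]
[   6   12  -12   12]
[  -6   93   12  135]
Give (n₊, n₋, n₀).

step 0: pivot -3 → sign −
step 1: pivot 75 → sign +
step 2: row/col 2 already zero → sign 0
step 3: row/col 3 already zero → sign 0
signature = (1, 1, 2)

Answer: (1, 1, 2)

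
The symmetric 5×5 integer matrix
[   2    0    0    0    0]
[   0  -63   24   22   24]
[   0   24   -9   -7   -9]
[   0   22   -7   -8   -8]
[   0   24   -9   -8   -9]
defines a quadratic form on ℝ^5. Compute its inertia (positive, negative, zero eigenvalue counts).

step 0: pivot 2 → sign +
step 1: pivot -63 → sign −
step 2: pivot 1/7 → sign +
step 3: pivot -41/3 → sign −
step 4: pivot 3/41 → sign +
signature = (3, 2, 0)

Answer: (3, 2, 0)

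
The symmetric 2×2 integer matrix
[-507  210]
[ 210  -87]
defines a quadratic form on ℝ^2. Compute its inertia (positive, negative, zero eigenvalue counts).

step 0: pivot -507 → sign −
step 1: pivot -3/169 → sign −
signature = (0, 2, 0)

Answer: (0, 2, 0)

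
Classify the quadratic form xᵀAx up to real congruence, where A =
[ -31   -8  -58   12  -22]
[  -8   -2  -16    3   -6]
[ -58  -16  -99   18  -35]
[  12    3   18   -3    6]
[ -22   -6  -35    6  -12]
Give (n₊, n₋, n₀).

step 0: pivot -31 → sign −
step 1: pivot 2/31 → sign +
step 2: pivot -7 → sign −
step 3: pivot 93/14 → sign +
step 4: pivot -3/31 → sign −
signature = (2, 3, 0)

Answer: (2, 3, 0)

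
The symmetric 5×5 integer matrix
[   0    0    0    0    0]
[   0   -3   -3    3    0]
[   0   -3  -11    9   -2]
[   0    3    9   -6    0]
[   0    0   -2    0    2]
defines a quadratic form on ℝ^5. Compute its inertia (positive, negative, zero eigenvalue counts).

Answer: (2, 2, 1)

Derivation:
step 0: pivot -3 → sign −
step 1: pivot -8 → sign −
step 2: pivot 3/2 → sign +
step 3: pivot 1 → sign +
step 4: row/col 4 already zero → sign 0
signature = (2, 2, 1)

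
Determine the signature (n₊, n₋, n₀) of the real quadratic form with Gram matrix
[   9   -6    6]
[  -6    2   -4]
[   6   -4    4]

Answer: (1, 1, 1)

Derivation:
step 0: pivot 9 → sign +
step 1: pivot -2 → sign −
step 2: row/col 2 already zero → sign 0
signature = (1, 1, 1)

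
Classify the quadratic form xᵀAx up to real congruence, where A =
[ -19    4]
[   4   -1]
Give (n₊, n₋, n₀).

Answer: (0, 2, 0)

Derivation:
step 0: pivot -19 → sign −
step 1: pivot -3/19 → sign −
signature = (0, 2, 0)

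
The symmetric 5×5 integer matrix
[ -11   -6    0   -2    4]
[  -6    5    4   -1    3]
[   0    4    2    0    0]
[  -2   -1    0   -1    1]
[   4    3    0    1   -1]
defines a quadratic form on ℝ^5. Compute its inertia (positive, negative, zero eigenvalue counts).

Answer: (2, 3, 0)

Derivation:
step 0: pivot -11 → sign −
step 1: pivot 91/11 → sign +
step 2: pivot 6/91 → sign +
step 3: pivot -2/3 → sign −
step 4: pivot -2 → sign −
signature = (2, 3, 0)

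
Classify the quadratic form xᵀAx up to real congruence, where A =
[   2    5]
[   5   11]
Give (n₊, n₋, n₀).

step 0: pivot 2 → sign +
step 1: pivot -3/2 → sign −
signature = (1, 1, 0)

Answer: (1, 1, 0)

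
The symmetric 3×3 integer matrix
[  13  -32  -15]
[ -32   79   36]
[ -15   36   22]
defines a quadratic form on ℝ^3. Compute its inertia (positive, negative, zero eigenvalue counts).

Answer: (3, 0, 0)

Derivation:
step 0: pivot 13 → sign +
step 1: pivot 3/13 → sign +
step 2: pivot 1 → sign +
signature = (3, 0, 0)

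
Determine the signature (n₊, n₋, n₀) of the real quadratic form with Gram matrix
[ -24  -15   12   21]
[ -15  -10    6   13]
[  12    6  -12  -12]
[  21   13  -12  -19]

Answer: (0, 3, 1)

Derivation:
step 0: pivot -24 → sign −
step 1: pivot -5/8 → sign −
step 2: pivot -12/5 → sign −
step 3: row/col 3 already zero → sign 0
signature = (0, 3, 1)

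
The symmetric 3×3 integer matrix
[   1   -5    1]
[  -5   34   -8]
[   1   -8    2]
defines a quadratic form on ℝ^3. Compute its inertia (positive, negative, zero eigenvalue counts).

Answer: (2, 0, 1)

Derivation:
step 0: pivot 1 → sign +
step 1: pivot 9 → sign +
step 2: row/col 2 already zero → sign 0
signature = (2, 0, 1)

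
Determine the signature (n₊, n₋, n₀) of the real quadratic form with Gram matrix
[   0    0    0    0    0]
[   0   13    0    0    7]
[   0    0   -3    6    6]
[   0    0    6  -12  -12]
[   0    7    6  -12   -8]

step 0: pivot 13 → sign +
step 1: pivot -3 → sign −
step 2: pivot 3/13 → sign +
step 3: row/col 3 already zero → sign 0
step 4: row/col 4 already zero → sign 0
signature = (2, 1, 2)

Answer: (2, 1, 2)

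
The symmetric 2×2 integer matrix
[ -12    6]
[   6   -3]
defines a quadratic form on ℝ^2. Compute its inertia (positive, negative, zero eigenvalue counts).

step 0: pivot -12 → sign −
step 1: row/col 1 already zero → sign 0
signature = (0, 1, 1)

Answer: (0, 1, 1)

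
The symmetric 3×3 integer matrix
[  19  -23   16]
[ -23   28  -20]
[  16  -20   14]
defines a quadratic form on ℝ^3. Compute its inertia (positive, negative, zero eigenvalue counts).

step 0: pivot 19 → sign +
step 1: pivot 3/19 → sign +
step 2: pivot -2 → sign −
signature = (2, 1, 0)

Answer: (2, 1, 0)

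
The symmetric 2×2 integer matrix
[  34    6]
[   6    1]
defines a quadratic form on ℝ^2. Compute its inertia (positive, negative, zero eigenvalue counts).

step 0: pivot 34 → sign +
step 1: pivot -1/17 → sign −
signature = (1, 1, 0)

Answer: (1, 1, 0)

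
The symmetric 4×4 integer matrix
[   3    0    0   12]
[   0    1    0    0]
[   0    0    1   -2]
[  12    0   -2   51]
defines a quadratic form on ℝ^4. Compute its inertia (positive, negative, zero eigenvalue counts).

step 0: pivot 3 → sign +
step 1: pivot 1 → sign +
step 2: pivot 1 → sign +
step 3: pivot -1 → sign −
signature = (3, 1, 0)

Answer: (3, 1, 0)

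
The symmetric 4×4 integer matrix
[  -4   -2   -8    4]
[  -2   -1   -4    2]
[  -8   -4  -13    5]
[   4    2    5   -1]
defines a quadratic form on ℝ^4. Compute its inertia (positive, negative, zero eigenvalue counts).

step 0: pivot -4 → sign −
step 1: pivot 3 → sign +
step 2: row/col 2 already zero → sign 0
step 3: row/col 3 already zero → sign 0
signature = (1, 1, 2)

Answer: (1, 1, 2)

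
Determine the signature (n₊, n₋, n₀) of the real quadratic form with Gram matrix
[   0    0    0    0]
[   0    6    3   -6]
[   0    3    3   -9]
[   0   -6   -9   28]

step 0: pivot 6 → sign +
step 1: pivot 3/2 → sign +
step 2: pivot -2 → sign −
step 3: row/col 3 already zero → sign 0
signature = (2, 1, 1)

Answer: (2, 1, 1)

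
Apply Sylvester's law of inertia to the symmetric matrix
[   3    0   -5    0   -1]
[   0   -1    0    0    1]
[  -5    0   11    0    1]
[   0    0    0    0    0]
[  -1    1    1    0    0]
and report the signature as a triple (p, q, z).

step 0: pivot 3 → sign +
step 1: pivot -1 → sign −
step 2: pivot 8/3 → sign +
step 3: pivot 1/2 → sign +
step 4: row/col 4 already zero → sign 0
signature = (3, 1, 1)

Answer: (3, 1, 1)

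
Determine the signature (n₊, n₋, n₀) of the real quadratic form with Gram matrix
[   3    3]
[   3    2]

step 0: pivot 3 → sign +
step 1: pivot -1 → sign −
signature = (1, 1, 0)

Answer: (1, 1, 0)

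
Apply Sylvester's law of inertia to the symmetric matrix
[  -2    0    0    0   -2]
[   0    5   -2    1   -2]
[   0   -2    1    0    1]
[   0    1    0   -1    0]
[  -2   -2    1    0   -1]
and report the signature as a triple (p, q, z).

step 0: pivot -2 → sign −
step 1: pivot 5 → sign +
step 2: pivot 1/5 → sign +
step 3: pivot -2 → sign −
step 4: row/col 4 already zero → sign 0
signature = (2, 2, 1)

Answer: (2, 2, 1)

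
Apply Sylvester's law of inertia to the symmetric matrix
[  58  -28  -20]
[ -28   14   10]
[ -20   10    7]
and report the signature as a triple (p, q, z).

step 0: pivot 58 → sign +
step 1: pivot 14/29 → sign +
step 2: pivot -1/7 → sign −
signature = (2, 1, 0)

Answer: (2, 1, 0)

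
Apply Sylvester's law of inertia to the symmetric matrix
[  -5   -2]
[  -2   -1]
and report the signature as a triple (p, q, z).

Answer: (0, 2, 0)

Derivation:
step 0: pivot -5 → sign −
step 1: pivot -1/5 → sign −
signature = (0, 2, 0)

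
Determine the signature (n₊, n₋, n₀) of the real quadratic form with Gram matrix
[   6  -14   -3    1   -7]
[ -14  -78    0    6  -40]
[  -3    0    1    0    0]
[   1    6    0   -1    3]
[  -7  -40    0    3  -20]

step 0: pivot 6 → sign +
step 1: pivot -332/3 → sign −
step 2: pivot -19/332 → sign −
step 3: pivot -10/19 → sign −
step 4: pivot 3/5 → sign +
signature = (2, 3, 0)

Answer: (2, 3, 0)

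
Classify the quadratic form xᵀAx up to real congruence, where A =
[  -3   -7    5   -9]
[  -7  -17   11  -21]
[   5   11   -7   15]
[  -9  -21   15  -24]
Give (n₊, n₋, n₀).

step 0: pivot -3 → sign −
step 1: pivot -2/3 → sign −
step 2: pivot 2 → sign +
step 3: pivot 3 → sign +
signature = (2, 2, 0)

Answer: (2, 2, 0)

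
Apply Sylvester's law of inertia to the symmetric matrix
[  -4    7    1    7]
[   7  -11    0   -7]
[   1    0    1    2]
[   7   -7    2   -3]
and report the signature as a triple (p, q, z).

step 0: pivot -4 → sign −
step 1: pivot 5/4 → sign +
step 2: pivot -6/5 → sign −
step 3: pivot -2 → sign −
signature = (1, 3, 0)

Answer: (1, 3, 0)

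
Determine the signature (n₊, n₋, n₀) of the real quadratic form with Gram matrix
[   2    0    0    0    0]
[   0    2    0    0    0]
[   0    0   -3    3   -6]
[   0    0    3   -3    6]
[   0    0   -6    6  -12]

Answer: (2, 1, 2)

Derivation:
step 0: pivot 2 → sign +
step 1: pivot 2 → sign +
step 2: pivot -3 → sign −
step 3: row/col 3 already zero → sign 0
step 4: row/col 4 already zero → sign 0
signature = (2, 1, 2)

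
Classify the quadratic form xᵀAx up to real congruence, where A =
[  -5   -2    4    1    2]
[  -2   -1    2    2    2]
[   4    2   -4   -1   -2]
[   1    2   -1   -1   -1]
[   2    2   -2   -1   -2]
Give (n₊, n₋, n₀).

Answer: (1, 4, 0)

Derivation:
step 0: pivot -5 → sign −
step 1: pivot -1/5 → sign −
step 2: pivot 12 → sign +
step 3: pivot -3/4 → sign −
step 4: pivot -2/3 → sign −
signature = (1, 4, 0)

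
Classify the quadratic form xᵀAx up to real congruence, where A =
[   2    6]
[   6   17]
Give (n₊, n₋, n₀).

Answer: (1, 1, 0)

Derivation:
step 0: pivot 2 → sign +
step 1: pivot -1 → sign −
signature = (1, 1, 0)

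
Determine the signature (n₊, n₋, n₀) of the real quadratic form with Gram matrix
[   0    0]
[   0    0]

Answer: (0, 0, 2)

Derivation:
step 0: row/col 0 already zero → sign 0
step 1: row/col 1 already zero → sign 0
signature = (0, 0, 2)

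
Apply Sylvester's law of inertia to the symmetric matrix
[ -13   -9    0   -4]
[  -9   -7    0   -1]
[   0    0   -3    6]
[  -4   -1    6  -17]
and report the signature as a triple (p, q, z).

step 0: pivot -13 → sign −
step 1: pivot -10/13 → sign −
step 2: pivot -3 → sign −
step 3: pivot 3/10 → sign +
signature = (1, 3, 0)

Answer: (1, 3, 0)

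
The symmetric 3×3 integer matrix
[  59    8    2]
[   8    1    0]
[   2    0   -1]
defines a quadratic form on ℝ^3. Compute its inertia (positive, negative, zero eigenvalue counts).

step 0: pivot 59 → sign +
step 1: pivot -5/59 → sign −
step 2: pivot -1/5 → sign −
signature = (1, 2, 0)

Answer: (1, 2, 0)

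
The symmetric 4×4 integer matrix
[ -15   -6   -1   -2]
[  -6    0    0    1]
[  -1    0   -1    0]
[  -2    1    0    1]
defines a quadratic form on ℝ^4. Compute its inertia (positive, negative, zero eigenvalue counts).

Answer: (1, 3, 0)

Derivation:
step 0: pivot -15 → sign −
step 1: pivot 12/5 → sign +
step 2: pivot -1 → sign −
step 3: pivot -1/18 → sign −
signature = (1, 3, 0)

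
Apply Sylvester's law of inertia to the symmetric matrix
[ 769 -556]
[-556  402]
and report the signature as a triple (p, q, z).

Answer: (2, 0, 0)

Derivation:
step 0: pivot 769 → sign +
step 1: pivot 2/769 → sign +
signature = (2, 0, 0)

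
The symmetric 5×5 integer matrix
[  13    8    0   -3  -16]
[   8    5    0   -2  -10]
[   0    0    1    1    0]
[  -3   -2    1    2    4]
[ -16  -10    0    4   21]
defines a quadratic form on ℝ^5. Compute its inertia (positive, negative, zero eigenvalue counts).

Answer: (4, 0, 1)

Derivation:
step 0: pivot 13 → sign +
step 1: pivot 1/13 → sign +
step 2: pivot 1 → sign +
step 3: pivot 1 → sign +
step 4: row/col 4 already zero → sign 0
signature = (4, 0, 1)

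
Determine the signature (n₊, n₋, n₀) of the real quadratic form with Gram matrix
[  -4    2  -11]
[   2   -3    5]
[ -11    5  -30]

step 0: pivot -4 → sign −
step 1: pivot -2 → sign −
step 2: pivot 3/8 → sign +
signature = (1, 2, 0)

Answer: (1, 2, 0)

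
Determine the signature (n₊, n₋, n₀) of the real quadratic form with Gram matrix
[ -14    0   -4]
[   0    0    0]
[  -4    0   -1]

Answer: (1, 1, 1)

Derivation:
step 0: pivot -14 → sign −
step 1: pivot 1/7 → sign +
step 2: row/col 2 already zero → sign 0
signature = (1, 1, 1)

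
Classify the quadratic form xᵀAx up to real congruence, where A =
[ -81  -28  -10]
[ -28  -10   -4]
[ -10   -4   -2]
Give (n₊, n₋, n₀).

step 0: pivot -81 → sign −
step 1: pivot -26/81 → sign −
step 2: pivot 2/13 → sign +
signature = (1, 2, 0)

Answer: (1, 2, 0)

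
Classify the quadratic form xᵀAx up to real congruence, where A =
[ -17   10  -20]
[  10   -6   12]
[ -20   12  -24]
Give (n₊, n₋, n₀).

Answer: (0, 2, 1)

Derivation:
step 0: pivot -17 → sign −
step 1: pivot -2/17 → sign −
step 2: row/col 2 already zero → sign 0
signature = (0, 2, 1)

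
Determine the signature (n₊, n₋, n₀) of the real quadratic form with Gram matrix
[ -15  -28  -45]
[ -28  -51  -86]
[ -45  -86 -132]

step 0: pivot -15 → sign −
step 1: pivot 19/15 → sign +
step 2: pivot -3/19 → sign −
signature = (1, 2, 0)

Answer: (1, 2, 0)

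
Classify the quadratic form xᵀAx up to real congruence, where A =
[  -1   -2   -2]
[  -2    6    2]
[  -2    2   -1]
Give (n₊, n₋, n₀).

Answer: (1, 2, 0)

Derivation:
step 0: pivot -1 → sign −
step 1: pivot 10 → sign +
step 2: pivot -3/5 → sign −
signature = (1, 2, 0)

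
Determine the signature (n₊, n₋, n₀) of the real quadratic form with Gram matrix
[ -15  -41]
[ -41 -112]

Answer: (1, 1, 0)

Derivation:
step 0: pivot -15 → sign −
step 1: pivot 1/15 → sign +
signature = (1, 1, 0)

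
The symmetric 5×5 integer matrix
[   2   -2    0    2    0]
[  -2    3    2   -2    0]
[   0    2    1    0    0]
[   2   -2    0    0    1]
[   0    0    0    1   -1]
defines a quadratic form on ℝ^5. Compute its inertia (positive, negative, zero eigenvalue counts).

Answer: (2, 3, 0)

Derivation:
step 0: pivot 2 → sign +
step 1: pivot 1 → sign +
step 2: pivot -3 → sign −
step 3: pivot -2 → sign −
step 4: pivot -1/2 → sign −
signature = (2, 3, 0)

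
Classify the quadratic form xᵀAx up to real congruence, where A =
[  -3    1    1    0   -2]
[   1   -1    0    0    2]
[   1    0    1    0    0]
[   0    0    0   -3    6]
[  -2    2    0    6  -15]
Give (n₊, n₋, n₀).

step 0: pivot -3 → sign −
step 1: pivot -2/3 → sign −
step 2: pivot 3/2 → sign +
step 3: pivot -3 → sign −
step 4: pivot 1 → sign +
signature = (2, 3, 0)

Answer: (2, 3, 0)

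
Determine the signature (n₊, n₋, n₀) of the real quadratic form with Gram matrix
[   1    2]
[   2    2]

step 0: pivot 1 → sign +
step 1: pivot -2 → sign −
signature = (1, 1, 0)

Answer: (1, 1, 0)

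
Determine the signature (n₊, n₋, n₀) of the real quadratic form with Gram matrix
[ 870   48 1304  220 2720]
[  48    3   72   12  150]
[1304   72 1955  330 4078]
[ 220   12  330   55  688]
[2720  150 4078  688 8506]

Answer: (3, 2, 0)

Derivation:
step 0: pivot 870 → sign +
step 1: pivot 51/145 → sign +
step 2: pivot 25/51 → sign +
step 3: pivot -21/25 → sign −
step 4: pivot -2/7 → sign −
signature = (3, 2, 0)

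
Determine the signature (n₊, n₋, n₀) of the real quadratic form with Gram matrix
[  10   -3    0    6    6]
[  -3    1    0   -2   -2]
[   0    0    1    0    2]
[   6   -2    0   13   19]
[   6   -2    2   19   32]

step 0: pivot 10 → sign +
step 1: pivot 1/10 → sign +
step 2: pivot 1 → sign +
step 3: pivot 9 → sign +
step 4: pivot -1 → sign −
signature = (4, 1, 0)

Answer: (4, 1, 0)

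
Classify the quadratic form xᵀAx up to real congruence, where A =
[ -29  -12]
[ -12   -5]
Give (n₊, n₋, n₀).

step 0: pivot -29 → sign −
step 1: pivot -1/29 → sign −
signature = (0, 2, 0)

Answer: (0, 2, 0)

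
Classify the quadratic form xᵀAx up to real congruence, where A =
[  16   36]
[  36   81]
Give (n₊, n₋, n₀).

step 0: pivot 16 → sign +
step 1: row/col 1 already zero → sign 0
signature = (1, 0, 1)

Answer: (1, 0, 1)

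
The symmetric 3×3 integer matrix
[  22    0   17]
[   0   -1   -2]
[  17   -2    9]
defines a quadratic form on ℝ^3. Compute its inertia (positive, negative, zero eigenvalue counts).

step 0: pivot 22 → sign +
step 1: pivot -1 → sign −
step 2: pivot -3/22 → sign −
signature = (1, 2, 0)

Answer: (1, 2, 0)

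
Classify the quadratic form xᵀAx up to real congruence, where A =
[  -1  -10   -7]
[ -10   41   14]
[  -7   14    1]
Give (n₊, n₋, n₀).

step 0: pivot -1 → sign −
step 1: pivot 141 → sign +
step 2: pivot -2/47 → sign −
signature = (1, 2, 0)

Answer: (1, 2, 0)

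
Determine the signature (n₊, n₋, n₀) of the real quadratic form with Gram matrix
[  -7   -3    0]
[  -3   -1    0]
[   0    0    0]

step 0: pivot -7 → sign −
step 1: pivot 2/7 → sign +
step 2: row/col 2 already zero → sign 0
signature = (1, 1, 1)

Answer: (1, 1, 1)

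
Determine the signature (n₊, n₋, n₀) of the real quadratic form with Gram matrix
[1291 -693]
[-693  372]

Answer: (2, 0, 0)

Derivation:
step 0: pivot 1291 → sign +
step 1: pivot 3/1291 → sign +
signature = (2, 0, 0)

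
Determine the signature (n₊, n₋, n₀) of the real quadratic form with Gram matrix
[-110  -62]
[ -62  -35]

Answer: (0, 2, 0)

Derivation:
step 0: pivot -110 → sign −
step 1: pivot -3/55 → sign −
signature = (0, 2, 0)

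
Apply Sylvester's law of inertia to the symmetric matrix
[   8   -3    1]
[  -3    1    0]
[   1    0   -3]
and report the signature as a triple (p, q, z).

Answer: (1, 2, 0)

Derivation:
step 0: pivot 8 → sign +
step 1: pivot -1/8 → sign −
step 2: pivot -2 → sign −
signature = (1, 2, 0)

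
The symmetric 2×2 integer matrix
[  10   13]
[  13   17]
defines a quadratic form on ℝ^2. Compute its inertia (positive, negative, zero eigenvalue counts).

step 0: pivot 10 → sign +
step 1: pivot 1/10 → sign +
signature = (2, 0, 0)

Answer: (2, 0, 0)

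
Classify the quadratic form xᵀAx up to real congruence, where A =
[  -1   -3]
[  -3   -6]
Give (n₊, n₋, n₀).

Answer: (1, 1, 0)

Derivation:
step 0: pivot -1 → sign −
step 1: pivot 3 → sign +
signature = (1, 1, 0)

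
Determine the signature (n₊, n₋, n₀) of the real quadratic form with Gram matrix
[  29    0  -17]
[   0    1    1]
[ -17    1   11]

step 0: pivot 29 → sign +
step 1: pivot 1 → sign +
step 2: pivot 1/29 → sign +
signature = (3, 0, 0)

Answer: (3, 0, 0)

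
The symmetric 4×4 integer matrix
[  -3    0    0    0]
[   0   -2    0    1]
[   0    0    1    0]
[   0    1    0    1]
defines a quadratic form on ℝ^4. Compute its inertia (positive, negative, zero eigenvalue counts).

Answer: (2, 2, 0)

Derivation:
step 0: pivot -3 → sign −
step 1: pivot -2 → sign −
step 2: pivot 1 → sign +
step 3: pivot 3/2 → sign +
signature = (2, 2, 0)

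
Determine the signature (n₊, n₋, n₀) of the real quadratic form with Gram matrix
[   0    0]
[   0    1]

step 0: pivot 1 → sign +
step 1: row/col 1 already zero → sign 0
signature = (1, 0, 1)

Answer: (1, 0, 1)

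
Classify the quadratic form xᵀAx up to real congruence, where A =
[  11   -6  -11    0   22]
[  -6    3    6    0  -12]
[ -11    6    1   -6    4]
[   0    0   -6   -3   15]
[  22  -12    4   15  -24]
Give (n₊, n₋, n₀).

Answer: (2, 3, 0)

Derivation:
step 0: pivot 11 → sign +
step 1: pivot -3/11 → sign −
step 2: pivot -10 → sign −
step 3: pivot 3/5 → sign +
step 4: pivot -1 → sign −
signature = (2, 3, 0)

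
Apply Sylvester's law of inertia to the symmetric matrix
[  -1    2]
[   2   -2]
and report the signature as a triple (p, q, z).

Answer: (1, 1, 0)

Derivation:
step 0: pivot -1 → sign −
step 1: pivot 2 → sign +
signature = (1, 1, 0)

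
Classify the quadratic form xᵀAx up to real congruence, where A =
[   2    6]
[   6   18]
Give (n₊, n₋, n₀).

step 0: pivot 2 → sign +
step 1: row/col 1 already zero → sign 0
signature = (1, 0, 1)

Answer: (1, 0, 1)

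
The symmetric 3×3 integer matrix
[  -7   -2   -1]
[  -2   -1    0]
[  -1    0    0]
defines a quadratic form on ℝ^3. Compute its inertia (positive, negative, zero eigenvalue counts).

Answer: (1, 2, 0)

Derivation:
step 0: pivot -7 → sign −
step 1: pivot -3/7 → sign −
step 2: pivot 1/3 → sign +
signature = (1, 2, 0)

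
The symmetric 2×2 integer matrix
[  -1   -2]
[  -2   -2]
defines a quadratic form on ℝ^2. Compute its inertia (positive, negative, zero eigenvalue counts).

step 0: pivot -1 → sign −
step 1: pivot 2 → sign +
signature = (1, 1, 0)

Answer: (1, 1, 0)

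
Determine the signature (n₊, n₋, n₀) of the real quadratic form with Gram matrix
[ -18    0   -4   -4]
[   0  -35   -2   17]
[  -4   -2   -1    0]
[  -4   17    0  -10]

step 0: pivot -18 → sign −
step 1: pivot -35 → sign −
step 2: pivot 1/315 → sign +
step 3: pivot -3 → sign −
signature = (1, 3, 0)

Answer: (1, 3, 0)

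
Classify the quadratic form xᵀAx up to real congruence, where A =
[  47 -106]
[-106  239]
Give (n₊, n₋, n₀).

Answer: (1, 1, 0)

Derivation:
step 0: pivot 47 → sign +
step 1: pivot -3/47 → sign −
signature = (1, 1, 0)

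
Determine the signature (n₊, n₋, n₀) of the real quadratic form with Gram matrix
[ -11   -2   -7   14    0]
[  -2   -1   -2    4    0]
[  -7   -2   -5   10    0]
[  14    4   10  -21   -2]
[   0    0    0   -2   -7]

Answer: (1, 4, 0)

Derivation:
step 0: pivot -11 → sign −
step 1: pivot -7/11 → sign −
step 2: pivot 2/7 → sign +
step 3: pivot -1 → sign −
step 4: pivot -3 → sign −
signature = (1, 4, 0)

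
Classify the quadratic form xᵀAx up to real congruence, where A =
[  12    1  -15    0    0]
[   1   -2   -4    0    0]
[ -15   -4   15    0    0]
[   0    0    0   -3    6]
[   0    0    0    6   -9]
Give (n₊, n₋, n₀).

Answer: (2, 3, 0)

Derivation:
step 0: pivot 12 → sign +
step 1: pivot -25/12 → sign −
step 2: pivot -3/25 → sign −
step 3: pivot -3 → sign −
step 4: pivot 3 → sign +
signature = (2, 3, 0)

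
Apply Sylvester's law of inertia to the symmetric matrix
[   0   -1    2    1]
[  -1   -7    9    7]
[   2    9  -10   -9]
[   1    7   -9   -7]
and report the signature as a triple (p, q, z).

step 0: pivot -7 → sign −
step 1: pivot 1/7 → sign +
step 2: pivot -2 → sign −
step 3: row/col 3 already zero → sign 0
signature = (1, 2, 1)

Answer: (1, 2, 1)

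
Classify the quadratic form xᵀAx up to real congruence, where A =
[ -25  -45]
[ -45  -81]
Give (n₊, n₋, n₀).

Answer: (0, 1, 1)

Derivation:
step 0: pivot -25 → sign −
step 1: row/col 1 already zero → sign 0
signature = (0, 1, 1)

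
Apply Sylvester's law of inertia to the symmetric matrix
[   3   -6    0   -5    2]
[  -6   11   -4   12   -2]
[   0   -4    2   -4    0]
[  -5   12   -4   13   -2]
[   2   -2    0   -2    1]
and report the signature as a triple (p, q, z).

Answer: (4, 1, 0)

Derivation:
step 0: pivot 3 → sign +
step 1: pivot -1 → sign −
step 2: pivot 18 → sign +
step 3: pivot 2/3 → sign +
step 4: pivot 1/9 → sign +
signature = (4, 1, 0)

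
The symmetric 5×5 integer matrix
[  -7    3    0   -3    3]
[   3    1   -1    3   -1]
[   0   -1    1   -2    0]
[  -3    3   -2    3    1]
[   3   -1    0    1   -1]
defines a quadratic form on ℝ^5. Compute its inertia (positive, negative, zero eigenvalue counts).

step 0: pivot -7 → sign −
step 1: pivot 16/7 → sign +
step 2: pivot 9/16 → sign +
step 3: pivot 2/9 → sign +
step 4: row/col 4 already zero → sign 0
signature = (3, 1, 1)

Answer: (3, 1, 1)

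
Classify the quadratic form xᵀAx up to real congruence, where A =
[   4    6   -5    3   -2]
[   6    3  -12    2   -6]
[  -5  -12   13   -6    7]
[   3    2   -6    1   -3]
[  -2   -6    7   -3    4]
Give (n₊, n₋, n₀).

Answer: (2, 2, 1)

Derivation:
step 0: pivot 4 → sign +
step 1: pivot -6 → sign −
step 2: pivot 81/8 → sign +
step 3: pivot -2/9 → sign −
step 4: row/col 4 already zero → sign 0
signature = (2, 2, 1)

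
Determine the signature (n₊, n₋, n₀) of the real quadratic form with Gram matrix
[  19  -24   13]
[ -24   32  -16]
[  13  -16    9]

step 0: pivot 19 → sign +
step 1: pivot 32/19 → sign +
step 2: row/col 2 already zero → sign 0
signature = (2, 0, 1)

Answer: (2, 0, 1)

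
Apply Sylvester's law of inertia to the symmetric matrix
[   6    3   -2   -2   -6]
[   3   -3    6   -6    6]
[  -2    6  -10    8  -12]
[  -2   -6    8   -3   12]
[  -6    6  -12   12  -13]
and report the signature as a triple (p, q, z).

step 0: pivot 6 → sign +
step 1: pivot -9/2 → sign −
step 2: pivot 2/9 → sign +
step 3: pivot 1 → sign +
step 4: pivot -1 → sign −
signature = (3, 2, 0)

Answer: (3, 2, 0)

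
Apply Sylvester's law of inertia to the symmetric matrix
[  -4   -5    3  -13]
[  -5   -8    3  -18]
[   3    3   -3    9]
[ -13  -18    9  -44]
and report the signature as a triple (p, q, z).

step 0: pivot -4 → sign −
step 1: pivot -7/4 → sign −
step 2: pivot -3/7 → sign −
step 3: row/col 3 already zero → sign 0
signature = (0, 3, 1)

Answer: (0, 3, 1)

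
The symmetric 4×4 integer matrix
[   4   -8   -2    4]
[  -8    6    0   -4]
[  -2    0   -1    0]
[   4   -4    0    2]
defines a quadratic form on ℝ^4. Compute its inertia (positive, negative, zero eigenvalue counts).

step 0: pivot 4 → sign +
step 1: pivot -10 → sign −
step 2: pivot -2/5 → sign −
step 3: row/col 3 already zero → sign 0
signature = (1, 2, 1)

Answer: (1, 2, 1)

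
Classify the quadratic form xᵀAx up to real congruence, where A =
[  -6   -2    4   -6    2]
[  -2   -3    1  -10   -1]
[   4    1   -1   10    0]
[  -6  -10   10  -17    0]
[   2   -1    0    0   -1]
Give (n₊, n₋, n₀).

step 0: pivot -6 → sign −
step 1: pivot -7/3 → sign −
step 2: pivot 12/7 → sign +
step 3: pivot -40/3 → sign −
step 4: pivot 3/160 → sign +
signature = (2, 3, 0)

Answer: (2, 3, 0)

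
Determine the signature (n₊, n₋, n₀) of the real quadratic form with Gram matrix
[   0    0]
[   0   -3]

step 0: pivot -3 → sign −
step 1: row/col 1 already zero → sign 0
signature = (0, 1, 1)

Answer: (0, 1, 1)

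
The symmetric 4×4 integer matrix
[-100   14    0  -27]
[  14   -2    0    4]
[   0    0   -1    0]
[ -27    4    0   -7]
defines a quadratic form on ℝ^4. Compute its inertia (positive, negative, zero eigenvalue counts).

step 0: pivot -100 → sign −
step 1: pivot -1/25 → sign −
step 2: pivot -1 → sign −
step 3: pivot 3/2 → sign +
signature = (1, 3, 0)

Answer: (1, 3, 0)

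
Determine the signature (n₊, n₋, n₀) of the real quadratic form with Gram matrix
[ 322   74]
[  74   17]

Answer: (1, 1, 0)

Derivation:
step 0: pivot 322 → sign +
step 1: pivot -1/161 → sign −
signature = (1, 1, 0)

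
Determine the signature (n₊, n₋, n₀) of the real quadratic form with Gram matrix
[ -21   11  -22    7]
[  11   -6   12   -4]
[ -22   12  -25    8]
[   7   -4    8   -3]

step 0: pivot -21 → sign −
step 1: pivot -5/21 → sign −
step 2: pivot -1 → sign −
step 3: pivot -1/5 → sign −
signature = (0, 4, 0)

Answer: (0, 4, 0)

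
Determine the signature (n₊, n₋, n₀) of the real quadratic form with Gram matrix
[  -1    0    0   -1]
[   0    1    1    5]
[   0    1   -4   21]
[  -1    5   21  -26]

step 0: pivot -1 → sign −
step 1: pivot 1 → sign +
step 2: pivot -5 → sign −
step 3: pivot 6/5 → sign +
signature = (2, 2, 0)

Answer: (2, 2, 0)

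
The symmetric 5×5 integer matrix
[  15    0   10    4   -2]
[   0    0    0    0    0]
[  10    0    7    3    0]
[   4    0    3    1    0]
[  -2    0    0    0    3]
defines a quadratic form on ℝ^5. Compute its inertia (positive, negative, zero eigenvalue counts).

step 0: pivot 15 → sign +
step 1: pivot 1/3 → sign +
step 2: pivot -2/5 → sign −
step 3: pivot -1 → sign −
step 4: row/col 4 already zero → sign 0
signature = (2, 2, 1)

Answer: (2, 2, 1)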